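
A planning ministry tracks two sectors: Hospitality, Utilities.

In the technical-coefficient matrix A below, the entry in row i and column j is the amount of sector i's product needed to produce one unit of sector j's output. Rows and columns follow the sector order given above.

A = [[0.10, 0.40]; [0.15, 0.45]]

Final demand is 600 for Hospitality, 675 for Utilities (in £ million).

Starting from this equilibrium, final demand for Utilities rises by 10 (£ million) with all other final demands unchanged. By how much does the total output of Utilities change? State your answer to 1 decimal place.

Δx_2 = 20.7

I − A =
  [   0.90    -0.40]
  [  -0.15     0.55]
det(I−A) = (0.90)(0.55) − (-0.40)(-0.15) = 0.4350
adj(I−A) = [[0.55, 0.40], [0.15, 0.90]]
(I − A)⁻¹ = adj(I−A) / det(I−A) ≈
  [   1.2644     0.9195]
  [   0.3448     2.0690]
Δx = (I − A)⁻¹ Δd with Δd having +10 in the Utilities component and 0 elsewhere.
So Δx_2 = L_22 · (+10), where L_22 = adj(I−A)_22 / det(I−A) = 0.90 / 0.4350.
Δx_2 = 0.90 × (+10) / 0.4350 = 9.00 / 0.4350 ≈ 20.7.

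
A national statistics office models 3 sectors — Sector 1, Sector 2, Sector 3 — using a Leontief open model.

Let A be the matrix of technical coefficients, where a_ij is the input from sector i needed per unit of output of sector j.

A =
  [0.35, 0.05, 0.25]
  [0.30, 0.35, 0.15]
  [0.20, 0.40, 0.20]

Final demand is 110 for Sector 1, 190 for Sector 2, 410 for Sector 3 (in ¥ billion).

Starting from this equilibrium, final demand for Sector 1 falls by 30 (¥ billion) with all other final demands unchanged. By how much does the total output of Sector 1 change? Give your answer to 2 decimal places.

I − A =
  [   0.65    -0.05    -0.25]
  [  -0.30     0.65    -0.15]
  [  -0.20    -0.40     0.80]
Cofactors of I−A, C_ij = (−1)^(i+j)·(minor ij) (rows/columns in the sector order above):
  C_11 = (0.65)(0.80) − (-0.15)(-0.40) = 0.4600
  C_12 = −[(-0.30)(0.80) − (-0.15)(-0.20)] = 0.2700
  C_13 = (-0.30)(-0.40) − (0.65)(-0.20) = 0.2500
  C_21 = −[(-0.05)(0.80) − (-0.25)(-0.40)] = 0.1400
  C_22 = (0.65)(0.80) − (-0.25)(-0.20) = 0.4700
  C_23 = −[(0.65)(-0.40) − (-0.05)(-0.20)] = 0.2700
  C_31 = (-0.05)(-0.15) − (-0.25)(0.65) = 0.1700
  C_32 = −[(0.65)(-0.15) − (-0.25)(-0.30)] = 0.1725
  C_33 = (0.65)(0.65) − (-0.05)(-0.30) = 0.4075
det(I−A) = Σ_j (I−A)_1j·C_1j = (0.65)(0.4600) + (-0.05)(0.2700) + (-0.25)(0.2500) = 0.2230
adj(I−A) = Cᵀ =
  [ 0.4600   0.1400   0.1700]
  [ 0.2700   0.4700   0.1725]
  [ 0.2500   0.2700   0.4075]
(I − A)⁻¹ = adj(I−A) / det(I−A) ≈
  [   2.0628     0.6278     0.7623]
  [   1.2108     2.1076     0.7735]
  [   1.1211     1.2108     1.8274]
Δx = (I − A)⁻¹ Δd with Δd having -30 in the Sector 1 component and 0 elsewhere.
So Δx_1 = L_11 · (-30), where L_11 = adj(I−A)_11 / det(I−A) = 0.4600 / 0.2230.
Δx_1 = 0.4600 × (-30) / 0.2230 = -13.80 / 0.2230 ≈ -61.88.

Δx_1 = -61.88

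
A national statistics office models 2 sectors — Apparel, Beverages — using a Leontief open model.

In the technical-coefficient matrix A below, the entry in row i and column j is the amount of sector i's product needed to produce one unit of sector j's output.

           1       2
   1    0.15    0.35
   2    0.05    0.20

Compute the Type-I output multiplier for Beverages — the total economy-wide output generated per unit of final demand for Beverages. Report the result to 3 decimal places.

I − A =
  [   0.85    -0.35]
  [  -0.05     0.80]
det(I−A) = (0.85)(0.80) − (-0.35)(-0.05) = 0.6625
adj(I−A) = [[0.80, 0.35], [0.05, 0.85]]
(I − A)⁻¹ = adj(I−A) / det(I−A) ≈
  [   1.2075     0.5283]
  [   0.0755     1.2830]
The output multiplier for sector j is the column-j sum of the Leontief inverse (I − A)⁻¹ = adj(I−A) / det(I−A).
Column 2 of adj(I−A): (0.35, 0.85); det(I−A) = 0.6625.
m_2 = (0.35 + 0.85) / 0.6625 = 1.20 / 0.6625 ≈ 1.811.

m_2 = 1.811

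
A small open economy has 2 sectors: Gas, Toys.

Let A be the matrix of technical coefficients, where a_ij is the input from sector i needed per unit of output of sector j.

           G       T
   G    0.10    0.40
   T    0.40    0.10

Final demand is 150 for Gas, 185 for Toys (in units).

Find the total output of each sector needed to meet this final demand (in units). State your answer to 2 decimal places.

x_G = 321.54, x_T = 348.46

I − A =
  [   0.90    -0.40]
  [  -0.40     0.90]
det(I−A) = (0.90)(0.90) − (-0.40)(-0.40) = 0.6500
adj(I−A) = [[0.90, 0.40], [0.40, 0.90]]
(I − A)⁻¹ = adj(I−A) / det(I−A) ≈
  [   1.3846     0.6154]
  [   0.6154     1.3846]
x = (I − A)⁻¹ d = adj(I−A)·d / det(I−A), with det(I−A) = 0.6500:
  x_G = (0.90·150 + 0.40·185) / 0.6500 = 209.00 / 0.6500 ≈ 321.54
  x_T = (0.40·150 + 0.90·185) / 0.6500 = 226.50 / 0.6500 ≈ 348.46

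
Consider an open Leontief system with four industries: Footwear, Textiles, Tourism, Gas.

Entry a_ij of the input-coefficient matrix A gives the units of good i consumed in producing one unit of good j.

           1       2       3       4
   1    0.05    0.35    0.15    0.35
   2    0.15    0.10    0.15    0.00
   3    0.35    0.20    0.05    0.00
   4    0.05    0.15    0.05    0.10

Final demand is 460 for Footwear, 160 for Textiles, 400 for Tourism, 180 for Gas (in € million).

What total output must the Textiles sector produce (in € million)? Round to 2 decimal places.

x_2 = 478.55

I − A =
  [   0.95    -0.35    -0.15    -0.35]
  [  -0.15     0.90    -0.15     0.00]
  [  -0.35    -0.20     0.95     0.00]
  [  -0.05    -0.15    -0.05     0.90]
Compute the cofactors C_ij = (−1)^(i+j)·(3×3 minor ij) of I−A; the adjugate is their transpose:
adj(I−A) = Cᵀ =
  [ 0.742500   0.379625   0.192375   0.288750]
  [ 0.175500   0.742250   0.148500   0.068250]
  [ 0.310500   0.296125   0.698625   0.120750]
  [ 0.087750   0.161250   0.074250   0.663750]
det(I−A) = Σ_j (I−A)_1j·C_1j = (0.95)(0.742500) + (-0.35)(0.175500) + (-0.15)(0.310500) + (-0.35)(0.087750) = 0.5666625
(I − A)⁻¹ = adj(I−A) / det(I−A) ≈
  [   1.3103     0.6699     0.3395     0.5096]
  [   0.3097     1.3099     0.2621     0.1204]
  [   0.5479     0.5226     1.2329     0.2131]
  [   0.1549     0.2846     0.1310     1.1713]
x = (I − A)⁻¹ d = adj(I−A)·d / det(I−A), with det(I−A) = 0.5666625:
  x_1 = (0.742500·460 + 0.379625·160 + 0.192375·400 + 0.288750·180) / 0.5666625 = 531.215 / 0.5666625 ≈ 937.45
  x_2 = (0.175500·460 + 0.742250·160 + 0.148500·400 + 0.068250·180) / 0.5666625 = 271.175 / 0.5666625 ≈ 478.55
  x_3 = (0.310500·460 + 0.296125·160 + 0.698625·400 + 0.120750·180) / 0.5666625 = 491.395 / 0.5666625 ≈ 867.17
  x_4 = (0.087750·460 + 0.161250·160 + 0.074250·400 + 0.663750·180) / 0.5666625 = 215.34 / 0.5666625 ≈ 380.01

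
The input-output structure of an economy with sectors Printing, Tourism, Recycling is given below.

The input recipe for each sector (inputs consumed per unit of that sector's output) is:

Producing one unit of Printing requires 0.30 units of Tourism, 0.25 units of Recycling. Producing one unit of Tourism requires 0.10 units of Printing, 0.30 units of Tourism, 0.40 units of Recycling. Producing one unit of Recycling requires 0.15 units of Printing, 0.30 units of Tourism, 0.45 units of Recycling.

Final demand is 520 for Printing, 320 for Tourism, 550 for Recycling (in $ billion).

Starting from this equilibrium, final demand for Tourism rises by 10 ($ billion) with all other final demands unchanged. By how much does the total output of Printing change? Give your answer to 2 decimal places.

I − A =
  [   1.00    -0.10    -0.15]
  [  -0.30     0.70    -0.30]
  [  -0.25    -0.40     0.55]
Cofactors of I−A, C_ij = (−1)^(i+j)·(minor ij) (rows/columns in the sector order above):
  C_11 = (0.70)(0.55) − (-0.30)(-0.40) = 0.2650
  C_12 = −[(-0.30)(0.55) − (-0.30)(-0.25)] = 0.2400
  C_13 = (-0.30)(-0.40) − (0.70)(-0.25) = 0.2950
  C_21 = −[(-0.10)(0.55) − (-0.15)(-0.40)] = 0.1150
  C_22 = (1.00)(0.55) − (-0.15)(-0.25) = 0.5125
  C_23 = −[(1.00)(-0.40) − (-0.10)(-0.25)] = 0.4250
  C_31 = (-0.10)(-0.30) − (-0.15)(0.70) = 0.1350
  C_32 = −[(1.00)(-0.30) − (-0.15)(-0.30)] = 0.3450
  C_33 = (1.00)(0.70) − (-0.10)(-0.30) = 0.6700
det(I−A) = Σ_j (I−A)_1j·C_1j = (1.00)(0.2650) + (-0.10)(0.2400) + (-0.15)(0.2950) = 0.19675
adj(I−A) = Cᵀ =
  [ 0.2650   0.1150   0.1350]
  [ 0.2400   0.5125   0.3450]
  [ 0.2950   0.4250   0.6700]
(I − A)⁻¹ = adj(I−A) / det(I−A) ≈
  [   1.3469     0.5845     0.6861]
  [   1.2198     2.6048     1.7535]
  [   1.4994     2.1601     3.4053]
Δx = (I − A)⁻¹ Δd with Δd having +10 in the Tourism component and 0 elsewhere.
So Δx_1 = L_12 · (+10), where L_12 = adj(I−A)_12 / det(I−A) = 0.1150 / 0.19675.
Δx_1 = 0.1150 × (+10) / 0.19675 = 1.15 / 0.19675 ≈ 5.84.

Δx_1 = 5.84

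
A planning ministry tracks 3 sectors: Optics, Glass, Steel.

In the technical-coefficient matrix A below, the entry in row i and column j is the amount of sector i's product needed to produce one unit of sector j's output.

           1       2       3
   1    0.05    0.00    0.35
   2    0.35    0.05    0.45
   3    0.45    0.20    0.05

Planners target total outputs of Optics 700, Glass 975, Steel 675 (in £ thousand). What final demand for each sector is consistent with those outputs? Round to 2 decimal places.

I − A =
  [   0.95     0.00    -0.35]
  [  -0.35     0.95    -0.45]
  [  -0.45    -0.20     0.95]
d = (I − A) x:
  d_1 = (+0.95)·700 + (+0.00)·975 + (-0.35)·675 = 428.75
  d_2 = (-0.35)·700 + (+0.95)·975 + (-0.45)·675 = 377.50
  d_3 = (-0.45)·700 + (-0.20)·975 + (+0.95)·675 = 131.25

d_1 = 428.75, d_2 = 377.50, d_3 = 131.25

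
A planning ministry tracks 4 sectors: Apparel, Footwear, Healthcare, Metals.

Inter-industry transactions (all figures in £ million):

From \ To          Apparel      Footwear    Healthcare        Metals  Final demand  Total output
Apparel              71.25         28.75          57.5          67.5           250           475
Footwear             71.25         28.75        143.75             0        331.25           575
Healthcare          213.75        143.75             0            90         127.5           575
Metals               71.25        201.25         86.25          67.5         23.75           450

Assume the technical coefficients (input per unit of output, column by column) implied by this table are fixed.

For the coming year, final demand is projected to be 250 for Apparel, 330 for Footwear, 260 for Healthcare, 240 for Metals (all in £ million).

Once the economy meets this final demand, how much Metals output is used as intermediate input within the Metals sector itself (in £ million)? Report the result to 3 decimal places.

z_MM = 120.687

Technical coefficients a_ij = z_ij / X_j:
  a_AA = 71.25/475 = 0.15, a_FA = 71.25/475 = 0.15, a_HA = 213.75/475 = 0.45, a_MA = 71.25/475 = 0.15
  a_AF = 28.75/575 = 0.05, a_FF = 28.75/575 = 0.05, a_HF = 143.75/575 = 0.25, a_MF = 201.25/575 = 0.35
  a_AH = 57.5/575 = 0.10, a_FH = 143.75/575 = 0.25, a_HH = 0/575 = 0.00, a_MH = 86.25/575 = 0.15
  a_AM = 67.5/450 = 0.15, a_FM = 0/450 = 0.00, a_HM = 90/450 = 0.20, a_MM = 67.5/450 = 0.15
I − A =
  [   0.85    -0.05    -0.10    -0.15]
  [  -0.15     0.95    -0.25     0.00]
  [  -0.45    -0.25     1.00    -0.20]
  [  -0.15    -0.35    -0.15     0.85]
Compute the cofactors C_ij = (−1)^(i+j)·(3×3 minor ij) of I−A; the adjugate is their transpose:
adj(I−A) = Cᵀ =
  [ 0.708375   0.127375   0.125875   0.154625]
  [ 0.226125   0.623125   0.191125   0.084875]
  [ 0.434250   0.278750   0.650750   0.229750]
  [ 0.294750   0.328250   0.215750   0.694750]
det(I−A) = Σ_j (I−A)_1j·C_1j = (0.85)(0.708375) + (-0.05)(0.226125) + (-0.10)(0.434250) + (-0.15)(0.294750) = 0.503175
(I − A)⁻¹ = adj(I−A) / det(I−A) ≈
  [   1.4078     0.2531     0.2502     0.3073]
  [   0.4494     1.2384     0.3798     0.1687]
  [   0.8630     0.5540     1.2933     0.4566]
  [   0.5858     0.6524     0.4288     1.3807]
First solve x = (I − A)⁻¹ d = adj(I−A)·d / det(I−A); in particular x_M = (0.294750·250 + 0.328250·330 + 0.215750·260 + 0.694750·240) / 0.503175 = 404.845 / 0.503175 ≈ 804.58091.
Intermediate flow from M to M: z_MM = a_MM · x_M = 0.15 × 404.845 / 0.503175 = 60.72675 / 0.503175 ≈ 120.687.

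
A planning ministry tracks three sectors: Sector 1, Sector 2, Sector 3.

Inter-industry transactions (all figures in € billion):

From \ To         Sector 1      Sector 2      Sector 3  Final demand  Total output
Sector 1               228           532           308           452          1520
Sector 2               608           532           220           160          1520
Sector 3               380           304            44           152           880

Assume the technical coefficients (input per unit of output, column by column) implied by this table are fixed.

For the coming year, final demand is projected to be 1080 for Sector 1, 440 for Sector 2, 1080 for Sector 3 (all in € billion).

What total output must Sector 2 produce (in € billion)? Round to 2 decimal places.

Technical coefficients a_ij = z_ij / X_j:
  a_11 = 228/1520 = 0.15, a_21 = 608/1520 = 0.40, a_31 = 380/1520 = 0.25
  a_12 = 532/1520 = 0.35, a_22 = 532/1520 = 0.35, a_32 = 304/1520 = 0.20
  a_13 = 308/880 = 0.35, a_23 = 220/880 = 0.25, a_33 = 44/880 = 0.05
I − A =
  [   0.85    -0.35    -0.35]
  [  -0.40     0.65    -0.25]
  [  -0.25    -0.20     0.95]
Cofactors of I−A, C_ij = (−1)^(i+j)·(minor ij) (rows/columns in the sector order above):
  C_11 = (0.65)(0.95) − (-0.25)(-0.20) = 0.5675
  C_12 = −[(-0.40)(0.95) − (-0.25)(-0.25)] = 0.4425
  C_13 = (-0.40)(-0.20) − (0.65)(-0.25) = 0.2425
  C_21 = −[(-0.35)(0.95) − (-0.35)(-0.20)] = 0.4025
  C_22 = (0.85)(0.95) − (-0.35)(-0.25) = 0.7200
  C_23 = −[(0.85)(-0.20) − (-0.35)(-0.25)] = 0.2575
  C_31 = (-0.35)(-0.25) − (-0.35)(0.65) = 0.3150
  C_32 = −[(0.85)(-0.25) − (-0.35)(-0.40)] = 0.3525
  C_33 = (0.85)(0.65) − (-0.35)(-0.40) = 0.4125
det(I−A) = Σ_j (I−A)_1j·C_1j = (0.85)(0.5675) + (-0.35)(0.4425) + (-0.35)(0.2425) = 0.242625
adj(I−A) = Cᵀ =
  [ 0.5675   0.4025   0.3150]
  [ 0.4425   0.7200   0.3525]
  [ 0.2425   0.2575   0.4125]
(I − A)⁻¹ = adj(I−A) / det(I−A) ≈
  [   2.3390     1.6589     1.2983]
  [   1.8238     2.9675     1.4529]
  [   0.9995     1.0613     1.7002]
x = (I − A)⁻¹ d = adj(I−A)·d / det(I−A), with det(I−A) = 0.242625:
  x_1 = (0.5675·1080 + 0.4025·440 + 0.3150·1080) / 0.242625 = 1130.20 / 0.242625 ≈ 4658.22
  x_2 = (0.4425·1080 + 0.7200·440 + 0.3525·1080) / 0.242625 = 1175.40 / 0.242625 ≈ 4844.51
  x_3 = (0.2425·1080 + 0.2575·440 + 0.4125·1080) / 0.242625 = 820.70 / 0.242625 ≈ 3382.59

x_2 = 4844.51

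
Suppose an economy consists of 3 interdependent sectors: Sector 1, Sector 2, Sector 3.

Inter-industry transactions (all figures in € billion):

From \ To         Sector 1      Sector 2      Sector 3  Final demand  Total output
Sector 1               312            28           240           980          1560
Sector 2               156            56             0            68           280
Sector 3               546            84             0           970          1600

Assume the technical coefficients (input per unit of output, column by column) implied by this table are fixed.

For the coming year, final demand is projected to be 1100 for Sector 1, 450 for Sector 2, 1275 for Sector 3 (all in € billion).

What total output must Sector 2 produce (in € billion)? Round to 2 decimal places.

x_2 = 797.77

Technical coefficients a_ij = z_ij / X_j:
  a_11 = 312/1560 = 0.20, a_21 = 156/1560 = 0.10, a_31 = 546/1560 = 0.35
  a_12 = 28/280 = 0.10, a_22 = 56/280 = 0.20, a_32 = 84/280 = 0.30
  a_13 = 240/1600 = 0.15, a_23 = 0/1600 = 0.00, a_33 = 0/1600 = 0.00
I − A =
  [   0.80    -0.10    -0.15]
  [  -0.10     0.80     0.00]
  [  -0.35    -0.30     1.00]
Cofactors of I−A, C_ij = (−1)^(i+j)·(minor ij) (rows/columns in the sector order above):
  C_11 = (0.80)(1.00) − (0.00)(-0.30) = 0.8000
  C_12 = −[(-0.10)(1.00) − (0.00)(-0.35)] = 0.1000
  C_13 = (-0.10)(-0.30) − (0.80)(-0.35) = 0.3100
  C_21 = −[(-0.10)(1.00) − (-0.15)(-0.30)] = 0.1450
  C_22 = (0.80)(1.00) − (-0.15)(-0.35) = 0.7475
  C_23 = −[(0.80)(-0.30) − (-0.10)(-0.35)] = 0.2750
  C_31 = (-0.10)(0.00) − (-0.15)(0.80) = 0.1200
  C_32 = −[(0.80)(0.00) − (-0.15)(-0.10)] = 0.0150
  C_33 = (0.80)(0.80) − (-0.10)(-0.10) = 0.6300
det(I−A) = Σ_j (I−A)_1j·C_1j = (0.80)(0.8000) + (-0.10)(0.1000) + (-0.15)(0.3100) = 0.5835
adj(I−A) = Cᵀ =
  [ 0.8000   0.1450   0.1200]
  [ 0.1000   0.7475   0.0150]
  [ 0.3100   0.2750   0.6300]
(I − A)⁻¹ = adj(I−A) / det(I−A) ≈
  [   1.3710     0.2485     0.2057]
  [   0.1714     1.2811     0.0257]
  [   0.5313     0.4713     1.0797]
x = (I − A)⁻¹ d = adj(I−A)·d / det(I−A), with det(I−A) = 0.5835:
  x_1 = (0.8000·1100 + 0.1450·450 + 0.1200·1275) / 0.5835 = 1098.25 / 0.5835 ≈ 1882.18
  x_2 = (0.1000·1100 + 0.7475·450 + 0.0150·1275) / 0.5835 = 465.50 / 0.5835 ≈ 797.77
  x_3 = (0.3100·1100 + 0.2750·450 + 0.6300·1275) / 0.5835 = 1268.00 / 0.5835 ≈ 2173.09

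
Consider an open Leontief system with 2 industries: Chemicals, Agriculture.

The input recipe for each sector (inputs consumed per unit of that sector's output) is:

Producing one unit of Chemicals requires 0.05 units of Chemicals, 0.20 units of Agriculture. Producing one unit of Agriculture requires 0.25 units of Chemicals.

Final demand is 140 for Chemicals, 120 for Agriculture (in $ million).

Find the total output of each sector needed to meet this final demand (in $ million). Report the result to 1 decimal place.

x_1 = 188.9, x_2 = 157.8

I − A =
  [   0.95    -0.25]
  [  -0.20     1.00]
det(I−A) = (0.95)(1.00) − (-0.25)(-0.20) = 0.9000
adj(I−A) = [[1.00, 0.25], [0.20, 0.95]]
(I − A)⁻¹ = adj(I−A) / det(I−A) ≈
  [   1.1111     0.2778]
  [   0.2222     1.0556]
x = (I − A)⁻¹ d = adj(I−A)·d / det(I−A), with det(I−A) = 0.9000:
  x_1 = (1.00·140 + 0.25·120) / 0.9000 = 170.00 / 0.9000 ≈ 188.9
  x_2 = (0.20·140 + 0.95·120) / 0.9000 = 142.00 / 0.9000 ≈ 157.8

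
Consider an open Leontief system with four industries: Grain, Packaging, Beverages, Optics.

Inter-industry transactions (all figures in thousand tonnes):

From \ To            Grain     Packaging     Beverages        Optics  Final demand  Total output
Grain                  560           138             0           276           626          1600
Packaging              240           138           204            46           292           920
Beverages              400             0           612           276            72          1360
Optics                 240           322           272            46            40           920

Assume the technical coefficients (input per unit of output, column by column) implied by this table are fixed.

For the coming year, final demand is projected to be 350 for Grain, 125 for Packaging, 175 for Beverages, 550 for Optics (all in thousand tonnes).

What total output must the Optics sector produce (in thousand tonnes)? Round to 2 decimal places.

x_O = 1455.67

Technical coefficients a_ij = z_ij / X_j:
  a_GG = 560/1600 = 0.35, a_PG = 240/1600 = 0.15, a_BG = 400/1600 = 0.25, a_OG = 240/1600 = 0.15
  a_GP = 138/920 = 0.15, a_PP = 138/920 = 0.15, a_BP = 0/920 = 0.00, a_OP = 322/920 = 0.35
  a_GB = 0/1360 = 0.00, a_PB = 204/1360 = 0.15, a_BB = 612/1360 = 0.45, a_OB = 272/1360 = 0.20
  a_GO = 276/920 = 0.30, a_PO = 46/920 = 0.05, a_BO = 276/920 = 0.30, a_OO = 46/920 = 0.05
I − A =
  [   0.65    -0.15     0.00    -0.30]
  [  -0.15     0.85    -0.15    -0.05]
  [  -0.25     0.00     0.55    -0.30]
  [  -0.15    -0.35    -0.20     0.95]
Compute the cofactors C_ij = (−1)^(i+j)·(3×3 minor ij) of I−A; the adjugate is their transpose:
adj(I−A) = Cᵀ =
  [ 0.367750   0.127125   0.089625   0.151125]
  [ 0.118375   0.260875   0.101375   0.083125]
  [ 0.251500   0.136875   0.437000   0.224625]
  [ 0.154625   0.145000   0.143500   0.285875]
det(I−A) = Σ_j (I−A)_1j·C_1j = (0.65)(0.367750) + (-0.15)(0.118375) + (0.00)(0.251500) + (-0.30)(0.154625) = 0.17489375
(I − A)⁻¹ = adj(I−A) / det(I−A) ≈
  [   2.1027     0.7269     0.5125     0.8641]
  [   0.6768     1.4916     0.5796     0.4753]
  [   1.4380     0.7826     2.4987     1.2844]
  [   0.8841     0.8291     0.8205     1.6346]
x = (I − A)⁻¹ d = adj(I−A)·d / det(I−A), with det(I−A) = 0.17489375:
  x_G = (0.367750·350 + 0.127125·125 + 0.089625·175 + 0.151125·550) / 0.17489375 = 243.40625 / 0.17489375 ≈ 1391.74
  x_P = (0.118375·350 + 0.260875·125 + 0.101375·175 + 0.083125·550) / 0.17489375 = 137.50 / 0.17489375 ≈ 786.19
  x_B = (0.251500·350 + 0.136875·125 + 0.437000·175 + 0.224625·550) / 0.17489375 = 305.153125 / 0.17489375 ≈ 1744.79
  x_O = (0.154625·350 + 0.145000·125 + 0.143500·175 + 0.285875·550) / 0.17489375 = 254.5875 / 0.17489375 ≈ 1455.67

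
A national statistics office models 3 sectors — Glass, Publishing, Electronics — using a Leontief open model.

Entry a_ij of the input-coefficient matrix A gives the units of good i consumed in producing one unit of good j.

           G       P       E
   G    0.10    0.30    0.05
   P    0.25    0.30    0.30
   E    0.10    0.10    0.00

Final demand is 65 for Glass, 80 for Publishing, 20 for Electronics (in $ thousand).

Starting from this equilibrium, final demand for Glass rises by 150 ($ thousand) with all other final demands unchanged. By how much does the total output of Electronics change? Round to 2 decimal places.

Δx_E = 27.71

I − A =
  [   0.90    -0.30    -0.05]
  [  -0.25     0.70    -0.30]
  [  -0.10    -0.10     1.00]
Cofactors of I−A, C_ij = (−1)^(i+j)·(minor ij) (rows/columns in the sector order above):
  C_11 = (0.70)(1.00) − (-0.30)(-0.10) = 0.6700
  C_12 = −[(-0.25)(1.00) − (-0.30)(-0.10)] = 0.2800
  C_13 = (-0.25)(-0.10) − (0.70)(-0.10) = 0.0950
  C_21 = −[(-0.30)(1.00) − (-0.05)(-0.10)] = 0.3050
  C_22 = (0.90)(1.00) − (-0.05)(-0.10) = 0.8950
  C_23 = −[(0.90)(-0.10) − (-0.30)(-0.10)] = 0.1200
  C_31 = (-0.30)(-0.30) − (-0.05)(0.70) = 0.1250
  C_32 = −[(0.90)(-0.30) − (-0.05)(-0.25)] = 0.2825
  C_33 = (0.90)(0.70) − (-0.30)(-0.25) = 0.5550
det(I−A) = Σ_j (I−A)_1j·C_1j = (0.90)(0.6700) + (-0.30)(0.2800) + (-0.05)(0.0950) = 0.51425
adj(I−A) = Cᵀ =
  [ 0.6700   0.3050   0.1250]
  [ 0.2800   0.8950   0.2825]
  [ 0.0950   0.1200   0.5550]
(I − A)⁻¹ = adj(I−A) / det(I−A) ≈
  [   1.3029     0.5931     0.2431]
  [   0.5445     1.7404     0.5493]
  [   0.1847     0.2333     1.0792]
Δx = (I − A)⁻¹ Δd with Δd having +150 in the Glass component and 0 elsewhere.
So Δx_E = L_EG · (+150), where L_EG = adj(I−A)_EG / det(I−A) = 0.0950 / 0.51425.
Δx_E = 0.0950 × (+150) / 0.51425 = 14.25 / 0.51425 ≈ 27.71.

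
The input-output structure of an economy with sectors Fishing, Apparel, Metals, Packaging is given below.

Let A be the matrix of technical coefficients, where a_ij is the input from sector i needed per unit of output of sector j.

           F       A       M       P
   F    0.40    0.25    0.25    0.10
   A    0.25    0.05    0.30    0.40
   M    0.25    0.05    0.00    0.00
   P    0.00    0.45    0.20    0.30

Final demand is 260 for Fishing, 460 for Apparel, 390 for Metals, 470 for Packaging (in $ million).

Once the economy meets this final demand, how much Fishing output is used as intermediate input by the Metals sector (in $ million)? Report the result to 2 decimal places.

z_FM = 282.14

I − A =
  [   0.60    -0.25    -0.25    -0.10]
  [  -0.25     0.95    -0.30    -0.40]
  [  -0.25    -0.05     1.00     0.00]
  [   0.00    -0.45    -0.20     0.70]
Compute the cofactors C_ij = (−1)^(i+j)·(3×3 minor ij) of I−A; the adjugate is their transpose:
adj(I−A) = Cᵀ =
  [ 0.470500   0.229750   0.226250   0.198500]
  [ 0.247500   0.371250   0.222750   0.247500]
  [ 0.130000   0.076000   0.236000   0.062000]
  [ 0.196250   0.260375   0.210625   0.417250]
det(I−A) = Σ_j (I−A)_1j·C_1j = (0.60)(0.470500) + (-0.25)(0.247500) + (-0.25)(0.130000) + (-0.10)(0.196250) = 0.1683
(I − A)⁻¹ = adj(I−A) / det(I−A) ≈
  [   2.7956     1.3651     1.3443     1.1794]
  [   1.4706     2.2059     1.3235     1.4706]
  [   0.7724     0.4516     1.4023     0.3684]
  [   1.1661     1.5471     1.2515     2.4792]
First solve x = (I − A)⁻¹ d = adj(I−A)·d / det(I−A); in particular x_M = (0.130000·260 + 0.076000·460 + 0.236000·390 + 0.062000·470) / 0.1683 = 189.94 / 0.1683 ≈ 1128.5799.
Intermediate flow from F to M: z_FM = a_FM · x_M = 0.25 × 189.94 / 0.1683 = 47.485 / 0.1683 ≈ 282.14.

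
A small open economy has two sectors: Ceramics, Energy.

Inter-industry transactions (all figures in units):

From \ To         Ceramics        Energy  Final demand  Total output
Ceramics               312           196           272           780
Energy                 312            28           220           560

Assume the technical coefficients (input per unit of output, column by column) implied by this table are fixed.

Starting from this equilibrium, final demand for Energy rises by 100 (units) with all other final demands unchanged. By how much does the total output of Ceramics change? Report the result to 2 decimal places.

Technical coefficients a_ij = z_ij / X_j:
  a_11 = 312/780 = 0.40, a_21 = 312/780 = 0.40
  a_12 = 196/560 = 0.35, a_22 = 28/560 = 0.05
I − A =
  [   0.60    -0.35]
  [  -0.40     0.95]
det(I−A) = (0.60)(0.95) − (-0.35)(-0.40) = 0.4300
adj(I−A) = [[0.95, 0.35], [0.40, 0.60]]
(I − A)⁻¹ = adj(I−A) / det(I−A) ≈
  [   2.2093     0.8140]
  [   0.9302     1.3953]
Δx = (I − A)⁻¹ Δd with Δd having +100 in the Energy component and 0 elsewhere.
So Δx_1 = L_12 · (+100), where L_12 = adj(I−A)_12 / det(I−A) = 0.35 / 0.4300.
Δx_1 = 0.35 × (+100) / 0.4300 = 35.00 / 0.4300 ≈ 81.40.

Δx_1 = 81.40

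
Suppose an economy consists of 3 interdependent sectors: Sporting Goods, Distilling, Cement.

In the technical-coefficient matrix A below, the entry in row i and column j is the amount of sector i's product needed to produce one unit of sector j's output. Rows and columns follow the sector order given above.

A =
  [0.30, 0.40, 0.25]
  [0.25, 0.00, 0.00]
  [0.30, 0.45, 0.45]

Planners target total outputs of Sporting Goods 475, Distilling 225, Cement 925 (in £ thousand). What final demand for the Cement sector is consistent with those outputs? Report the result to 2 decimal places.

I − A =
  [   0.70    -0.40    -0.25]
  [  -0.25     1.00     0.00]
  [  -0.30    -0.45     0.55]
d = (I − A) x:
  d_S = (+0.70)·475 + (-0.40)·225 + (-0.25)·925 = 11.25
  d_D = (-0.25)·475 + (+1.00)·225 + (+0.00)·925 = 106.25
  d_C = (-0.30)·475 + (-0.45)·225 + (+0.55)·925 = 265.00

d_C = 265.00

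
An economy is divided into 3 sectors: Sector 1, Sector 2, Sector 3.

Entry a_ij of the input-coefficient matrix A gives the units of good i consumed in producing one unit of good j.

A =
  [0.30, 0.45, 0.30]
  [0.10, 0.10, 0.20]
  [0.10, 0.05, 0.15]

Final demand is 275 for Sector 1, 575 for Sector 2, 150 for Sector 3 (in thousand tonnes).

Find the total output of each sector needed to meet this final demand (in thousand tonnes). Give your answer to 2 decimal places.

I − A =
  [   0.70    -0.45    -0.30]
  [  -0.10     0.90    -0.20]
  [  -0.10    -0.05     0.85]
Cofactors of I−A, C_ij = (−1)^(i+j)·(minor ij) (rows/columns in the sector order above):
  C_11 = (0.90)(0.85) − (-0.20)(-0.05) = 0.7550
  C_12 = −[(-0.10)(0.85) − (-0.20)(-0.10)] = 0.1050
  C_13 = (-0.10)(-0.05) − (0.90)(-0.10) = 0.0950
  C_21 = −[(-0.45)(0.85) − (-0.30)(-0.05)] = 0.3975
  C_22 = (0.70)(0.85) − (-0.30)(-0.10) = 0.5650
  C_23 = −[(0.70)(-0.05) − (-0.45)(-0.10)] = 0.0800
  C_31 = (-0.45)(-0.20) − (-0.30)(0.90) = 0.3600
  C_32 = −[(0.70)(-0.20) − (-0.30)(-0.10)] = 0.1700
  C_33 = (0.70)(0.90) − (-0.45)(-0.10) = 0.5850
det(I−A) = Σ_j (I−A)_1j·C_1j = (0.70)(0.7550) + (-0.45)(0.1050) + (-0.30)(0.0950) = 0.45275
adj(I−A) = Cᵀ =
  [ 0.7550   0.3975   0.3600]
  [ 0.1050   0.5650   0.1700]
  [ 0.0950   0.0800   0.5850]
(I − A)⁻¹ = adj(I−A) / det(I−A) ≈
  [   1.6676     0.8780     0.7951]
  [   0.2319     1.2479     0.3755]
  [   0.2098     0.1767     1.2921]
x = (I − A)⁻¹ d = adj(I−A)·d / det(I−A), with det(I−A) = 0.45275:
  x_1 = (0.7550·275 + 0.3975·575 + 0.3600·150) / 0.45275 = 490.1875 / 0.45275 ≈ 1082.69
  x_2 = (0.1050·275 + 0.5650·575 + 0.1700·150) / 0.45275 = 379.25 / 0.45275 ≈ 837.66
  x_3 = (0.0950·275 + 0.0800·575 + 0.5850·150) / 0.45275 = 159.875 / 0.45275 ≈ 353.12

x_1 = 1082.69, x_2 = 837.66, x_3 = 353.12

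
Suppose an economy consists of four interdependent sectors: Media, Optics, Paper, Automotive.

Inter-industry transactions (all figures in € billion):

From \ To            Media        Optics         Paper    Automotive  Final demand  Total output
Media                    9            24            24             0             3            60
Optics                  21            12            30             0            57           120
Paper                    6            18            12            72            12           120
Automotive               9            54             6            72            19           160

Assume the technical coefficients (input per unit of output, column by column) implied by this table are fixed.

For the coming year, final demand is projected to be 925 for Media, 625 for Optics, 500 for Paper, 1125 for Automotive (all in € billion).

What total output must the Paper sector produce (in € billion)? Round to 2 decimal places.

x_3 = 4114.42

Technical coefficients a_ij = z_ij / X_j:
  a_11 = 9/60 = 0.15, a_21 = 21/60 = 0.35, a_31 = 6/60 = 0.10, a_41 = 9/60 = 0.15
  a_12 = 24/120 = 0.20, a_22 = 12/120 = 0.10, a_32 = 18/120 = 0.15, a_42 = 54/120 = 0.45
  a_13 = 24/120 = 0.20, a_23 = 30/120 = 0.25, a_33 = 12/120 = 0.10, a_43 = 6/120 = 0.05
  a_14 = 0/160 = 0.00, a_24 = 0/160 = 0.00, a_34 = 72/160 = 0.45, a_44 = 72/160 = 0.45
I − A =
  [   0.85    -0.20    -0.20     0.00]
  [  -0.35     0.90    -0.25     0.00]
  [  -0.10    -0.15     0.90    -0.45]
  [  -0.15    -0.45    -0.05     0.55]
Compute the cofactors C_ij = (−1)^(i+j)·(3×3 minor ij) of I−A; the adjugate is their transpose:
adj(I−A) = Cᵀ =
  [ 0.354000   0.151500   0.126500   0.103500]
  [ 0.196000   0.377125   0.155375   0.127125]
  [ 0.210000   0.266750   0.382250   0.312750]
  [ 0.276000   0.374125   0.196375   0.560125]
det(I−A) = Σ_j (I−A)_1j·C_1j = (0.85)(0.354000) + (-0.20)(0.196000) + (-0.20)(0.210000) + (0.00)(0.276000) = 0.2197
(I − A)⁻¹ = adj(I−A) / det(I−A) ≈
  [   1.6113     0.6896     0.5758     0.4711]
  [   0.8921     1.7165     0.7072     0.5786]
  [   0.9558     1.2142     1.7399     1.4235]
  [   1.2563     1.7029     0.8938     2.5495]
x = (I − A)⁻¹ d = adj(I−A)·d / det(I−A), with det(I−A) = 0.2197:
  x_1 = (0.354000·925 + 0.151500·625 + 0.126500·500 + 0.103500·1125) / 0.2197 = 601.825 / 0.2197 ≈ 2739.30
  x_2 = (0.196000·925 + 0.377125·625 + 0.155375·500 + 0.127125·1125) / 0.2197 = 637.70625 / 0.2197 ≈ 2902.62
  x_3 = (0.210000·925 + 0.266750·625 + 0.382250·500 + 0.312750·1125) / 0.2197 = 903.9375 / 0.2197 ≈ 4114.42
  x_4 = (0.276000·925 + 0.374125·625 + 0.196375·500 + 0.560125·1125) / 0.2197 = 1217.45625 / 0.2197 ≈ 5541.45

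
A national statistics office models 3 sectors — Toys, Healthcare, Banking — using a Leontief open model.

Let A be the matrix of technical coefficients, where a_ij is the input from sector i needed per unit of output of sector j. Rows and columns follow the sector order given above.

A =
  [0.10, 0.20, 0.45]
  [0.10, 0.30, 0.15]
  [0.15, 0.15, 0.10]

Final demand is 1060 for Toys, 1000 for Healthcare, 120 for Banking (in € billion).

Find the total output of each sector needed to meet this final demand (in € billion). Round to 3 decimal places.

x_T = 1983.732, x_H = 1878.469, x_B = 777.033

I − A =
  [   0.90    -0.20    -0.45]
  [  -0.10     0.70    -0.15]
  [  -0.15    -0.15     0.90]
Cofactors of I−A, C_ij = (−1)^(i+j)·(minor ij) (rows/columns in the sector order above):
  C_11 = (0.70)(0.90) − (-0.15)(-0.15) = 0.6075
  C_12 = −[(-0.10)(0.90) − (-0.15)(-0.15)] = 0.1125
  C_13 = (-0.10)(-0.15) − (0.70)(-0.15) = 0.1200
  C_21 = −[(-0.20)(0.90) − (-0.45)(-0.15)] = 0.2475
  C_22 = (0.90)(0.90) − (-0.45)(-0.15) = 0.7425
  C_23 = −[(0.90)(-0.15) − (-0.20)(-0.15)] = 0.1650
  C_31 = (-0.20)(-0.15) − (-0.45)(0.70) = 0.3450
  C_32 = −[(0.90)(-0.15) − (-0.45)(-0.10)] = 0.1800
  C_33 = (0.90)(0.70) − (-0.20)(-0.10) = 0.6100
det(I−A) = Σ_j (I−A)_1j·C_1j = (0.90)(0.6075) + (-0.20)(0.1125) + (-0.45)(0.1200) = 0.47025
adj(I−A) = Cᵀ =
  [ 0.6075   0.2475   0.3450]
  [ 0.1125   0.7425   0.1800]
  [ 0.1200   0.1650   0.6100]
(I − A)⁻¹ = adj(I−A) / det(I−A) ≈
  [   1.2919     0.5263     0.7337]
  [   0.2392     1.5789     0.3828]
  [   0.2552     0.3509     1.2972]
x = (I − A)⁻¹ d = adj(I−A)·d / det(I−A), with det(I−A) = 0.47025:
  x_T = (0.6075·1060 + 0.2475·1000 + 0.3450·120) / 0.47025 = 932.85 / 0.47025 ≈ 1983.732
  x_H = (0.1125·1060 + 0.7425·1000 + 0.1800·120) / 0.47025 = 883.35 / 0.47025 ≈ 1878.469
  x_B = (0.1200·1060 + 0.1650·1000 + 0.6100·120) / 0.47025 = 365.40 / 0.47025 ≈ 777.033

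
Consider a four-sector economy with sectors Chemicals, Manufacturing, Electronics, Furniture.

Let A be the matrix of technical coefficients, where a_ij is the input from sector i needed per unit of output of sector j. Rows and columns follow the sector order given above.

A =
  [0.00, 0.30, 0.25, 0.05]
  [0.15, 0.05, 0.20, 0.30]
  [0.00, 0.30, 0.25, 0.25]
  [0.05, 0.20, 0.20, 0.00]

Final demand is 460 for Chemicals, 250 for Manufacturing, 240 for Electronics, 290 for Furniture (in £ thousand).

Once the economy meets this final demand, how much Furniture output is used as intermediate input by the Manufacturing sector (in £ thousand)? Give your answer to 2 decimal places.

I − A =
  [   1.00    -0.30    -0.25    -0.05]
  [  -0.15     0.95    -0.20    -0.30]
  [   0.00    -0.30     0.75    -0.25]
  [  -0.05    -0.20    -0.20     1.00]
Compute the cofactors C_ij = (−1)^(i+j)·(3×3 minor ij) of I−A; the adjugate is their transpose:
adj(I−A) = Cᵀ =
  [ 0.532000   0.308000   0.312000   0.197000]
  [ 0.118750   0.695000   0.302250   0.290000]
  [ 0.068875   0.353000   0.836625   0.318500]
  [ 0.064125   0.225000   0.243375   0.607500]
det(I−A) = Σ_j (I−A)_1j·C_1j = (1.00)(0.532000) + (-0.30)(0.118750) + (-0.25)(0.068875) + (-0.05)(0.064125) = 0.47595
(I − A)⁻¹ = adj(I−A) / det(I−A) ≈
  [   1.1178     0.6471     0.6555     0.4139]
  [   0.2495     1.4602     0.6350     0.6093]
  [   0.1447     0.7417     1.7578     0.6692]
  [   0.1347     0.4727     0.5113     1.2764]
First solve x = (I − A)⁻¹ d = adj(I−A)·d / det(I−A); in particular x_2 = (0.118750·460 + 0.695000·250 + 0.302250·240 + 0.290000·290) / 0.47595 = 385.015 / 0.47595 ≈ 808.9400.
Intermediate flow from 4 to 2: z_42 = a_42 · x_2 = 0.20 × 385.015 / 0.47595 = 77.003 / 0.47595 ≈ 161.79.

z_42 = 161.79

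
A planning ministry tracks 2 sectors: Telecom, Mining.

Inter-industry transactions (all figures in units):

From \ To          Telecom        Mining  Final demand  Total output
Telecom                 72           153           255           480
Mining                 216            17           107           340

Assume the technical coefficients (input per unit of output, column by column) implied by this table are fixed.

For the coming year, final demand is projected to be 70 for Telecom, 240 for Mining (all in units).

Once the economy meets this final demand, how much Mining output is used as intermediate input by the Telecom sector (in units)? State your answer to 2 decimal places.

Technical coefficients a_ij = z_ij / X_j:
  a_TT = 72/480 = 0.15, a_MT = 216/480 = 0.45
  a_TM = 153/340 = 0.45, a_MM = 17/340 = 0.05
I − A =
  [   0.85    -0.45]
  [  -0.45     0.95]
det(I−A) = (0.85)(0.95) − (-0.45)(-0.45) = 0.6050
adj(I−A) = [[0.95, 0.45], [0.45, 0.85]]
(I − A)⁻¹ = adj(I−A) / det(I−A) ≈
  [   1.5702     0.7438]
  [   0.7438     1.4050]
First solve x = (I − A)⁻¹ d = adj(I−A)·d / det(I−A); in particular x_T = (0.95·70 + 0.45·240) / 0.6050 = 174.50 / 0.6050 ≈ 288.4298.
Intermediate flow from M to T: z_MT = a_MT · x_T = 0.45 × 174.50 / 0.6050 = 78.525 / 0.6050 ≈ 129.79.

z_MT = 129.79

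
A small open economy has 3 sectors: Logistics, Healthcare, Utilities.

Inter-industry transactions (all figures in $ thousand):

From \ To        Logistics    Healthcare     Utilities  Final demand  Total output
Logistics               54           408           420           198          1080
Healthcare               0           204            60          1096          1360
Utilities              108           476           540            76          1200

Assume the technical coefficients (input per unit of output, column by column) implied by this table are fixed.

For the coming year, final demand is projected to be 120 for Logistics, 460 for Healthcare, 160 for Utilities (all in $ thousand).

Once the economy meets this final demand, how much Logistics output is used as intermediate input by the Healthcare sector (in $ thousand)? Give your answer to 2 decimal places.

z_LH = 175.99

Technical coefficients a_ij = z_ij / X_j:
  a_LL = 54/1080 = 0.05, a_HL = 0/1080 = 0.00, a_UL = 108/1080 = 0.10
  a_LH = 408/1360 = 0.30, a_HH = 204/1360 = 0.15, a_UH = 476/1360 = 0.35
  a_LU = 420/1200 = 0.35, a_HU = 60/1200 = 0.05, a_UU = 540/1200 = 0.45
I − A =
  [   0.95    -0.30    -0.35]
  [   0.00     0.85    -0.05]
  [  -0.10    -0.35     0.55]
Cofactors of I−A, C_ij = (−1)^(i+j)·(minor ij) (rows/columns in the sector order above):
  C_11 = (0.85)(0.55) − (-0.05)(-0.35) = 0.4500
  C_12 = −[(0.00)(0.55) − (-0.05)(-0.10)] = 0.0050
  C_13 = (0.00)(-0.35) − (0.85)(-0.10) = 0.0850
  C_21 = −[(-0.30)(0.55) − (-0.35)(-0.35)] = 0.2875
  C_22 = (0.95)(0.55) − (-0.35)(-0.10) = 0.4875
  C_23 = −[(0.95)(-0.35) − (-0.30)(-0.10)] = 0.3625
  C_31 = (-0.30)(-0.05) − (-0.35)(0.85) = 0.3125
  C_32 = −[(0.95)(-0.05) − (-0.35)(0.00)] = 0.0475
  C_33 = (0.95)(0.85) − (-0.30)(0.00) = 0.8075
det(I−A) = Σ_j (I−A)_1j·C_1j = (0.95)(0.4500) + (-0.30)(0.0050) + (-0.35)(0.0850) = 0.39625
adj(I−A) = Cᵀ =
  [ 0.4500   0.2875   0.3125]
  [ 0.0050   0.4875   0.0475]
  [ 0.0850   0.3625   0.8075]
(I − A)⁻¹ = adj(I−A) / det(I−A) ≈
  [   1.1356     0.7256     0.7886]
  [   0.0126     1.2303     0.1199]
  [   0.2145     0.9148     2.0379]
First solve x = (I − A)⁻¹ d = adj(I−A)·d / det(I−A); in particular x_H = (0.0050·120 + 0.4875·460 + 0.0475·160) / 0.39625 = 232.45 / 0.39625 ≈ 586.6246.
Intermediate flow from L to H: z_LH = a_LH · x_H = 0.30 × 232.45 / 0.39625 = 69.735 / 0.39625 ≈ 175.99.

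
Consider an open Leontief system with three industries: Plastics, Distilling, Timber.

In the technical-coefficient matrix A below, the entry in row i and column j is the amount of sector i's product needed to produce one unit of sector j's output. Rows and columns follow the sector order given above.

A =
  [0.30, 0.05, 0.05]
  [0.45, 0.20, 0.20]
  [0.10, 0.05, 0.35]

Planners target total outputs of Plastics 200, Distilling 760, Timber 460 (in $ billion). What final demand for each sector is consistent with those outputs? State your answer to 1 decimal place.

d_1 = 79.0, d_2 = 426.0, d_3 = 241.0

I − A =
  [   0.70    -0.05    -0.05]
  [  -0.45     0.80    -0.20]
  [  -0.10    -0.05     0.65]
d = (I − A) x:
  d_1 = (+0.70)·200 + (-0.05)·760 + (-0.05)·460 = 79.0
  d_2 = (-0.45)·200 + (+0.80)·760 + (-0.20)·460 = 426.0
  d_3 = (-0.10)·200 + (-0.05)·760 + (+0.65)·460 = 241.0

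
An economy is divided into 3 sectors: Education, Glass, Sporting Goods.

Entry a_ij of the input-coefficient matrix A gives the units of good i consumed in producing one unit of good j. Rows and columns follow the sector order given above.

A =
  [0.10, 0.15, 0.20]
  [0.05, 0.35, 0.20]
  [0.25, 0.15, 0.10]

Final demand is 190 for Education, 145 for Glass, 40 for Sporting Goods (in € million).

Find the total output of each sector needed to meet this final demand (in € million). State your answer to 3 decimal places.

x_1 = 300.886, x_2 = 301.053, x_3 = 178.199

I − A =
  [   0.90    -0.15    -0.20]
  [  -0.05     0.65    -0.20]
  [  -0.25    -0.15     0.90]
Cofactors of I−A, C_ij = (−1)^(i+j)·(minor ij) (rows/columns in the sector order above):
  C_11 = (0.65)(0.90) − (-0.20)(-0.15) = 0.5550
  C_12 = −[(-0.05)(0.90) − (-0.20)(-0.25)] = 0.0950
  C_13 = (-0.05)(-0.15) − (0.65)(-0.25) = 0.1700
  C_21 = −[(-0.15)(0.90) − (-0.20)(-0.15)] = 0.1650
  C_22 = (0.90)(0.90) − (-0.20)(-0.25) = 0.7600
  C_23 = −[(0.90)(-0.15) − (-0.15)(-0.25)] = 0.1725
  C_31 = (-0.15)(-0.20) − (-0.20)(0.65) = 0.1600
  C_32 = −[(0.90)(-0.20) − (-0.20)(-0.05)] = 0.1900
  C_33 = (0.90)(0.65) − (-0.15)(-0.05) = 0.5775
det(I−A) = Σ_j (I−A)_1j·C_1j = (0.90)(0.5550) + (-0.15)(0.0950) + (-0.20)(0.1700) = 0.45125
adj(I−A) = Cᵀ =
  [ 0.5550   0.1650   0.1600]
  [ 0.0950   0.7600   0.1900]
  [ 0.1700   0.1725   0.5775]
(I − A)⁻¹ = adj(I−A) / det(I−A) ≈
  [   1.2299     0.3657     0.3546]
  [   0.2105     1.6842     0.4211]
  [   0.3767     0.3823     1.2798]
x = (I − A)⁻¹ d = adj(I−A)·d / det(I−A), with det(I−A) = 0.45125:
  x_1 = (0.5550·190 + 0.1650·145 + 0.1600·40) / 0.45125 = 135.775 / 0.45125 ≈ 300.886
  x_2 = (0.0950·190 + 0.7600·145 + 0.1900·40) / 0.45125 = 135.85 / 0.45125 ≈ 301.053
  x_3 = (0.1700·190 + 0.1725·145 + 0.5775·40) / 0.45125 = 80.4125 / 0.45125 ≈ 178.199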